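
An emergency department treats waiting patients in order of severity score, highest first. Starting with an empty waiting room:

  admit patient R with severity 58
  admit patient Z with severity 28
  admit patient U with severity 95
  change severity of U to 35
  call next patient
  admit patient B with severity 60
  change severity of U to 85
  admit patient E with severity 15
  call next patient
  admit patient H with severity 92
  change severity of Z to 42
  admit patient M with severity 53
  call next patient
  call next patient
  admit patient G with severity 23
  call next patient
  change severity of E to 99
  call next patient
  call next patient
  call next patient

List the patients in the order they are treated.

[R, U, H, B, M, E, Z, G]

add R (severity 58) → {R:58}
add Z (severity 28) → {R:58, Z:28}
add U (severity 95) → {U:95, R:58, Z:28}
update U to severity 35 → {R:58, U:35, Z:28}
call next patient → R; now {U:35, Z:28}
add B (severity 60) → {B:60, U:35, Z:28}
update U to severity 85 → {U:85, B:60, Z:28}
add E (severity 15) → {U:85, B:60, Z:28, E:15}
call next patient → U; now {B:60, Z:28, E:15}
add H (severity 92) → {H:92, B:60, Z:28, E:15}
update Z to severity 42 → {H:92, B:60, Z:42, E:15}
add M (severity 53) → {H:92, B:60, M:53, Z:42, E:15}
call next patient → H; now {B:60, M:53, Z:42, E:15}
call next patient → B; now {M:53, Z:42, E:15}
add G (severity 23) → {M:53, Z:42, G:23, E:15}
call next patient → M; now {Z:42, G:23, E:15}
update E to severity 99 → {E:99, Z:42, G:23}
call next patient → E; now {Z:42, G:23}
call next patient → Z; now {G:23}
call next patient → G; now {}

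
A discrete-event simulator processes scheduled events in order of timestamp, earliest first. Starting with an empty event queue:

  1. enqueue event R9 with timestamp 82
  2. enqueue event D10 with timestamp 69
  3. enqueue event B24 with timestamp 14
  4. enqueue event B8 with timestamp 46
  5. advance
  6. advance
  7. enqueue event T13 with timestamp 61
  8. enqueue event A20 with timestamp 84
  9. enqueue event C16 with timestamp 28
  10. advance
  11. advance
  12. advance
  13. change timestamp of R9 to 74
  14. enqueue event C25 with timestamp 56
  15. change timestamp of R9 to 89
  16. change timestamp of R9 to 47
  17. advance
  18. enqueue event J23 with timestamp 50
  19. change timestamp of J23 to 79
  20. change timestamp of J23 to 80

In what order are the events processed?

B24 → B8 → C16 → T13 → D10 → R9

add R9 (timestamp 82) → {R9:82}
add D10 (timestamp 69) → {D10:69, R9:82}
add B24 (timestamp 14) → {B24:14, D10:69, R9:82}
add B8 (timestamp 46) → {B24:14, B8:46, D10:69, R9:82}
advance → B24; now {B8:46, D10:69, R9:82}
advance → B8; now {D10:69, R9:82}
add T13 (timestamp 61) → {T13:61, D10:69, R9:82}
add A20 (timestamp 84) → {T13:61, D10:69, R9:82, A20:84}
add C16 (timestamp 28) → {C16:28, T13:61, D10:69, R9:82, A20:84}
advance → C16; now {T13:61, D10:69, R9:82, A20:84}
advance → T13; now {D10:69, R9:82, A20:84}
advance → D10; now {R9:82, A20:84}
update R9 to timestamp 74 → {R9:74, A20:84}
add C25 (timestamp 56) → {C25:56, R9:74, A20:84}
update R9 to timestamp 89 → {C25:56, A20:84, R9:89}
update R9 to timestamp 47 → {R9:47, C25:56, A20:84}
advance → R9; now {C25:56, A20:84}
add J23 (timestamp 50) → {J23:50, C25:56, A20:84}
update J23 to timestamp 79 → {C25:56, J23:79, A20:84}
update J23 to timestamp 80 → {C25:56, J23:80, A20:84}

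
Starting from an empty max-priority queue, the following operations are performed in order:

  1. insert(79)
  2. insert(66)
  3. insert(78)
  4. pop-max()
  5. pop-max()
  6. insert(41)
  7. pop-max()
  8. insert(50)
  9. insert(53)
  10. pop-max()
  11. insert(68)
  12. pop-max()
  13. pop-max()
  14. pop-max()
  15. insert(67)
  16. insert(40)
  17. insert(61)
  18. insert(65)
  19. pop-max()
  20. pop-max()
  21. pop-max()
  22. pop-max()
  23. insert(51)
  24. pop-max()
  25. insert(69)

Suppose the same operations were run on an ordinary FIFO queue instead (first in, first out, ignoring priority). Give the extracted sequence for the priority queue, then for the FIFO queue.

insert 79 → {79}
insert 66 → {79, 66}
insert 78 → {79, 78, 66}
pop-max → 79; now {78, 66}
pop-max → 78; now {66}
insert 41 → {66, 41}
pop-max → 66; now {41}
insert 50 → {50, 41}
insert 53 → {53, 50, 41}
pop-max → 53; now {50, 41}
insert 68 → {68, 50, 41}
pop-max → 68; now {50, 41}
pop-max → 50; now {41}
pop-max → 41; now {}
insert 67 → {67}
insert 40 → {67, 40}
insert 61 → {67, 61, 40}
insert 65 → {67, 65, 61, 40}
pop-max → 67; now {65, 61, 40}
pop-max → 65; now {61, 40}
pop-max → 61; now {40}
pop-max → 40; now {}
insert 51 → {51}
pop-max → 51; now {}
insert 69 → {69}

priority queue: 79 → 78 → 66 → 53 → 68 → 50 → 41 → 67 → 65 → 61 → 40 → 51; FIFO queue: 79 → 66 → 78 → 41 → 50 → 53 → 68 → 67 → 40 → 61 → 65 → 51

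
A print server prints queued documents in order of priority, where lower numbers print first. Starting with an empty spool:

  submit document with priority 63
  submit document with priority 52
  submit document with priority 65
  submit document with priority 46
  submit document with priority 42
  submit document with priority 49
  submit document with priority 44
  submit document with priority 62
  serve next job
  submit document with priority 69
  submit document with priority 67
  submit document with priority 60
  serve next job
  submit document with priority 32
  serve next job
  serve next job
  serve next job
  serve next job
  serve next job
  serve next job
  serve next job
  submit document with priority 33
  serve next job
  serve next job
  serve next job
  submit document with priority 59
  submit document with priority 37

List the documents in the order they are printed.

42 → 44 → 32 → 46 → 49 → 52 → 60 → 62 → 63 → 33 → 65 → 67

insert 63 → {63}
insert 52 → {52, 63}
insert 65 → {52, 63, 65}
insert 46 → {46, 52, 63, 65}
insert 42 → {42, 46, 52, 63, 65}
insert 49 → {42, 46, 49, 52, 63, 65}
insert 44 → {42, 44, 46, 49, 52, 63, 65}
insert 62 → {42, 44, 46, 49, 52, 62, 63, 65}
serve next job → 42; now {44, 46, 49, 52, 62, 63, 65}
insert 69 → {44, 46, 49, 52, 62, 63, 65, 69}
insert 67 → {44, 46, 49, 52, 62, 63, 65, 67, 69}
insert 60 → {44, 46, 49, 52, 60, 62, 63, 65, 67, 69}
serve next job → 44; now {46, 49, 52, 60, 62, 63, 65, 67, 69}
insert 32 → {32, 46, 49, 52, 60, 62, 63, 65, 67, 69}
serve next job → 32; now {46, 49, 52, 60, 62, 63, 65, 67, 69}
serve next job → 46; now {49, 52, 60, 62, 63, 65, 67, 69}
serve next job → 49; now {52, 60, 62, 63, 65, 67, 69}
serve next job → 52; now {60, 62, 63, 65, 67, 69}
serve next job → 60; now {62, 63, 65, 67, 69}
serve next job → 62; now {63, 65, 67, 69}
serve next job → 63; now {65, 67, 69}
insert 33 → {33, 65, 67, 69}
serve next job → 33; now {65, 67, 69}
serve next job → 65; now {67, 69}
serve next job → 67; now {69}
insert 59 → {59, 69}
insert 37 → {37, 59, 69}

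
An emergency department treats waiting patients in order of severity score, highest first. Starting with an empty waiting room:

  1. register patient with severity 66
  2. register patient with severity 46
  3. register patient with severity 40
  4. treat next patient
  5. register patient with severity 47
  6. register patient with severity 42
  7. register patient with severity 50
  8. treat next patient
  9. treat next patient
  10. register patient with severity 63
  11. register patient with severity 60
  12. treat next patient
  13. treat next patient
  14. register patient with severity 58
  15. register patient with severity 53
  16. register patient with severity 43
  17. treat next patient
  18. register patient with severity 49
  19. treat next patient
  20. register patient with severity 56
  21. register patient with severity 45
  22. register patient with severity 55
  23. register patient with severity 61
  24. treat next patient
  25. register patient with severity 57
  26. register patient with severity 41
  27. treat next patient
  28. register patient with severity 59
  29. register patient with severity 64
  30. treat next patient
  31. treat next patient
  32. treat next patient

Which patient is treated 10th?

insert 66 → {66}
insert 46 → {66, 46}
insert 40 → {66, 46, 40}
treat next patient → 66; now {46, 40}
insert 47 → {47, 46, 40}
insert 42 → {47, 46, 42, 40}
insert 50 → {50, 47, 46, 42, 40}
treat next patient → 50; now {47, 46, 42, 40}
treat next patient → 47; now {46, 42, 40}
insert 63 → {63, 46, 42, 40}
insert 60 → {63, 60, 46, 42, 40}
treat next patient → 63; now {60, 46, 42, 40}
treat next patient → 60; now {46, 42, 40}
insert 58 → {58, 46, 42, 40}
insert 53 → {58, 53, 46, 42, 40}
insert 43 → {58, 53, 46, 43, 42, 40}
treat next patient → 58; now {53, 46, 43, 42, 40}
insert 49 → {53, 49, 46, 43, 42, 40}
treat next patient → 53; now {49, 46, 43, 42, 40}
insert 56 → {56, 49, 46, 43, 42, 40}
insert 45 → {56, 49, 46, 45, 43, 42, 40}
insert 55 → {56, 55, 49, 46, 45, 43, 42, 40}
insert 61 → {61, 56, 55, 49, 46, 45, 43, 42, 40}
treat next patient → 61; now {56, 55, 49, 46, 45, 43, 42, 40}
insert 57 → {57, 56, 55, 49, 46, 45, 43, 42, 40}
insert 41 → {57, 56, 55, 49, 46, 45, 43, 42, 41, 40}
treat next patient → 57; now {56, 55, 49, 46, 45, 43, 42, 41, 40}
insert 59 → {59, 56, 55, 49, 46, 45, 43, 42, 41, 40}
insert 64 → {64, 59, 56, 55, 49, 46, 45, 43, 42, 41, 40}
treat next patient → 64; now {59, 56, 55, 49, 46, 45, 43, 42, 41, 40}
treat next patient → 59; now {56, 55, 49, 46, 45, 43, 42, 41, 40}
treat next patient → 56; now {55, 49, 46, 45, 43, 42, 41, 40}

64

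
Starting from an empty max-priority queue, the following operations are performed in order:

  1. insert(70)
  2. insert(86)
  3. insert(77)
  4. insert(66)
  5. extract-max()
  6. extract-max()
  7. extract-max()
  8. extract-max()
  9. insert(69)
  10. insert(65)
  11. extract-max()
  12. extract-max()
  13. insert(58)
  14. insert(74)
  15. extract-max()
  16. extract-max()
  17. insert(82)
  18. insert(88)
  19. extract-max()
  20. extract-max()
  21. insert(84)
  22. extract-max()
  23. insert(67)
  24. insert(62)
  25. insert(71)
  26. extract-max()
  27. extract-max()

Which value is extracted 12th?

insert 70 → {70}
insert 86 → {86, 70}
insert 77 → {86, 77, 70}
insert 66 → {86, 77, 70, 66}
extract-max → 86; now {77, 70, 66}
extract-max → 77; now {70, 66}
extract-max → 70; now {66}
extract-max → 66; now {}
insert 69 → {69}
insert 65 → {69, 65}
extract-max → 69; now {65}
extract-max → 65; now {}
insert 58 → {58}
insert 74 → {74, 58}
extract-max → 74; now {58}
extract-max → 58; now {}
insert 82 → {82}
insert 88 → {88, 82}
extract-max → 88; now {82}
extract-max → 82; now {}
insert 84 → {84}
extract-max → 84; now {}
insert 67 → {67}
insert 62 → {67, 62}
insert 71 → {71, 67, 62}
extract-max → 71; now {67, 62}
extract-max → 67; now {62}

71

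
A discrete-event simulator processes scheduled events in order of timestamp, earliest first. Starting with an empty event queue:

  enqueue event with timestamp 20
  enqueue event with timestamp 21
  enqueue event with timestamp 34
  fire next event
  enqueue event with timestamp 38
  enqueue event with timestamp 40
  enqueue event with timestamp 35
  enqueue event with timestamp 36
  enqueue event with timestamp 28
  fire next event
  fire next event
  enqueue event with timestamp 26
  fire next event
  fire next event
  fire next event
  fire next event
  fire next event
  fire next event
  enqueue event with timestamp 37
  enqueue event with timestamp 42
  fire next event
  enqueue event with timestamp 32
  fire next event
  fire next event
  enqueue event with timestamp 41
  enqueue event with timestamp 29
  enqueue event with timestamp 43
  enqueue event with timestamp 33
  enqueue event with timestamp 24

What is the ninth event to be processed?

insert 20 → {20}
insert 21 → {20, 21}
insert 34 → {20, 21, 34}
fire next event → 20; now {21, 34}
insert 38 → {21, 34, 38}
insert 40 → {21, 34, 38, 40}
insert 35 → {21, 34, 35, 38, 40}
insert 36 → {21, 34, 35, 36, 38, 40}
insert 28 → {21, 28, 34, 35, 36, 38, 40}
fire next event → 21; now {28, 34, 35, 36, 38, 40}
fire next event → 28; now {34, 35, 36, 38, 40}
insert 26 → {26, 34, 35, 36, 38, 40}
fire next event → 26; now {34, 35, 36, 38, 40}
fire next event → 34; now {35, 36, 38, 40}
fire next event → 35; now {36, 38, 40}
fire next event → 36; now {38, 40}
fire next event → 38; now {40}
fire next event → 40; now {}
insert 37 → {37}
insert 42 → {37, 42}
fire next event → 37; now {42}
insert 32 → {32, 42}
fire next event → 32; now {42}
fire next event → 42; now {}
insert 41 → {41}
insert 29 → {29, 41}
insert 43 → {29, 41, 43}
insert 33 → {29, 33, 41, 43}
insert 24 → {24, 29, 33, 41, 43}

40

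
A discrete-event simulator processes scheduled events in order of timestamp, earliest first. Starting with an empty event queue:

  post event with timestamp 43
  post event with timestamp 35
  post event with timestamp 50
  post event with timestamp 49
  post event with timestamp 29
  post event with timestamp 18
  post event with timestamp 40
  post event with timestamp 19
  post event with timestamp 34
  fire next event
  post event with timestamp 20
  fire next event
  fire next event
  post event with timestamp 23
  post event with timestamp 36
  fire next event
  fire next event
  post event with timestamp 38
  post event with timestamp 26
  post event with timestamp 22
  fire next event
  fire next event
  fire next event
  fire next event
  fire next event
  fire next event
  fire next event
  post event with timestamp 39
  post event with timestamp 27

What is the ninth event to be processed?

35

insert 43 → {43}
insert 35 → {35, 43}
insert 50 → {35, 43, 50}
insert 49 → {35, 43, 49, 50}
insert 29 → {29, 35, 43, 49, 50}
insert 18 → {18, 29, 35, 43, 49, 50}
insert 40 → {18, 29, 35, 40, 43, 49, 50}
insert 19 → {18, 19, 29, 35, 40, 43, 49, 50}
insert 34 → {18, 19, 29, 34, 35, 40, 43, 49, 50}
fire next event → 18; now {19, 29, 34, 35, 40, 43, 49, 50}
insert 20 → {19, 20, 29, 34, 35, 40, 43, 49, 50}
fire next event → 19; now {20, 29, 34, 35, 40, 43, 49, 50}
fire next event → 20; now {29, 34, 35, 40, 43, 49, 50}
insert 23 → {23, 29, 34, 35, 40, 43, 49, 50}
insert 36 → {23, 29, 34, 35, 36, 40, 43, 49, 50}
fire next event → 23; now {29, 34, 35, 36, 40, 43, 49, 50}
fire next event → 29; now {34, 35, 36, 40, 43, 49, 50}
insert 38 → {34, 35, 36, 38, 40, 43, 49, 50}
insert 26 → {26, 34, 35, 36, 38, 40, 43, 49, 50}
insert 22 → {22, 26, 34, 35, 36, 38, 40, 43, 49, 50}
fire next event → 22; now {26, 34, 35, 36, 38, 40, 43, 49, 50}
fire next event → 26; now {34, 35, 36, 38, 40, 43, 49, 50}
fire next event → 34; now {35, 36, 38, 40, 43, 49, 50}
fire next event → 35; now {36, 38, 40, 43, 49, 50}
fire next event → 36; now {38, 40, 43, 49, 50}
fire next event → 38; now {40, 43, 49, 50}
fire next event → 40; now {43, 49, 50}
insert 39 → {39, 43, 49, 50}
insert 27 → {27, 39, 43, 49, 50}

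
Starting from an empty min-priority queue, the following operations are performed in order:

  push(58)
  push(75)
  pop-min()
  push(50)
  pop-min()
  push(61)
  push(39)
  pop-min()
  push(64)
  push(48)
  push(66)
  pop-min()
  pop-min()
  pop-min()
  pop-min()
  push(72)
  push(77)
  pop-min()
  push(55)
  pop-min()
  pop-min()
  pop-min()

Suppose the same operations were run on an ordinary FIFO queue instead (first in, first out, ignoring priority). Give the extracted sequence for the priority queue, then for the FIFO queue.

insert 58 → {58}
insert 75 → {58, 75}
pop-min → 58; now {75}
insert 50 → {50, 75}
pop-min → 50; now {75}
insert 61 → {61, 75}
insert 39 → {39, 61, 75}
pop-min → 39; now {61, 75}
insert 64 → {61, 64, 75}
insert 48 → {48, 61, 64, 75}
insert 66 → {48, 61, 64, 66, 75}
pop-min → 48; now {61, 64, 66, 75}
pop-min → 61; now {64, 66, 75}
pop-min → 64; now {66, 75}
pop-min → 66; now {75}
insert 72 → {72, 75}
insert 77 → {72, 75, 77}
pop-min → 72; now {75, 77}
insert 55 → {55, 75, 77}
pop-min → 55; now {75, 77}
pop-min → 75; now {77}
pop-min → 77; now {}

priority queue: 58 → 50 → 39 → 48 → 61 → 64 → 66 → 72 → 55 → 75 → 77; FIFO queue: 58 → 75 → 50 → 61 → 39 → 64 → 48 → 66 → 72 → 77 → 55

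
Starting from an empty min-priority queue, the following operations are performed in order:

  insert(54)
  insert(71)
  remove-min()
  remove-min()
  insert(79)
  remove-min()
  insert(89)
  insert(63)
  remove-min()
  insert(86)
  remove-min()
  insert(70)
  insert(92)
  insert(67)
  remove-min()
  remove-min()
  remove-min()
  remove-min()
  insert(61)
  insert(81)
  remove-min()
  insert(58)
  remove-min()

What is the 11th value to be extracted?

58

insert 54 → {54}
insert 71 → {54, 71}
remove-min → 54; now {71}
remove-min → 71; now {}
insert 79 → {79}
remove-min → 79; now {}
insert 89 → {89}
insert 63 → {63, 89}
remove-min → 63; now {89}
insert 86 → {86, 89}
remove-min → 86; now {89}
insert 70 → {70, 89}
insert 92 → {70, 89, 92}
insert 67 → {67, 70, 89, 92}
remove-min → 67; now {70, 89, 92}
remove-min → 70; now {89, 92}
remove-min → 89; now {92}
remove-min → 92; now {}
insert 61 → {61}
insert 81 → {61, 81}
remove-min → 61; now {81}
insert 58 → {58, 81}
remove-min → 58; now {81}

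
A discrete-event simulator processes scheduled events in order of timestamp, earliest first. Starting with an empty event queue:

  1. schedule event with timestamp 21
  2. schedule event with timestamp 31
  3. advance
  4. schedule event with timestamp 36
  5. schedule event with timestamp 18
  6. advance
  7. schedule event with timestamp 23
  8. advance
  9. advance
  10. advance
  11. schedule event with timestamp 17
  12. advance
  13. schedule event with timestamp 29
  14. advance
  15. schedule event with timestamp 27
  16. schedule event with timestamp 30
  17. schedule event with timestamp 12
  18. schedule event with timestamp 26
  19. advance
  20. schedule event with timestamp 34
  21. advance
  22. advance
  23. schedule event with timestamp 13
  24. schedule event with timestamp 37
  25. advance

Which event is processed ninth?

26

insert 21 → {21}
insert 31 → {21, 31}
advance → 21; now {31}
insert 36 → {31, 36}
insert 18 → {18, 31, 36}
advance → 18; now {31, 36}
insert 23 → {23, 31, 36}
advance → 23; now {31, 36}
advance → 31; now {36}
advance → 36; now {}
insert 17 → {17}
advance → 17; now {}
insert 29 → {29}
advance → 29; now {}
insert 27 → {27}
insert 30 → {27, 30}
insert 12 → {12, 27, 30}
insert 26 → {12, 26, 27, 30}
advance → 12; now {26, 27, 30}
insert 34 → {26, 27, 30, 34}
advance → 26; now {27, 30, 34}
advance → 27; now {30, 34}
insert 13 → {13, 30, 34}
insert 37 → {13, 30, 34, 37}
advance → 13; now {30, 34, 37}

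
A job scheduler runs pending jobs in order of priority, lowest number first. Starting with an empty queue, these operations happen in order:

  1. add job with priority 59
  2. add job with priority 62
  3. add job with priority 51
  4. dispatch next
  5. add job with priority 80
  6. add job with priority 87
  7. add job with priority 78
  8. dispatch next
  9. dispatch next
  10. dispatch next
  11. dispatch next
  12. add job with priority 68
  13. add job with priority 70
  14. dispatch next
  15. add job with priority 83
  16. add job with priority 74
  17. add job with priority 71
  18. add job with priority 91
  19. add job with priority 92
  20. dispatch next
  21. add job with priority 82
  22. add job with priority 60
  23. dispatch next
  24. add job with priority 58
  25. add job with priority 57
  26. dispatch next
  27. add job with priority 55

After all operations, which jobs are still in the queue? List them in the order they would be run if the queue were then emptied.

insert 59 → {59}
insert 62 → {59, 62}
insert 51 → {51, 59, 62}
dispatch next → 51; now {59, 62}
insert 80 → {59, 62, 80}
insert 87 → {59, 62, 80, 87}
insert 78 → {59, 62, 78, 80, 87}
dispatch next → 59; now {62, 78, 80, 87}
dispatch next → 62; now {78, 80, 87}
dispatch next → 78; now {80, 87}
dispatch next → 80; now {87}
insert 68 → {68, 87}
insert 70 → {68, 70, 87}
dispatch next → 68; now {70, 87}
insert 83 → {70, 83, 87}
insert 74 → {70, 74, 83, 87}
insert 71 → {70, 71, 74, 83, 87}
insert 91 → {70, 71, 74, 83, 87, 91}
insert 92 → {70, 71, 74, 83, 87, 91, 92}
dispatch next → 70; now {71, 74, 83, 87, 91, 92}
insert 82 → {71, 74, 82, 83, 87, 91, 92}
insert 60 → {60, 71, 74, 82, 83, 87, 91, 92}
dispatch next → 60; now {71, 74, 82, 83, 87, 91, 92}
insert 58 → {58, 71, 74, 82, 83, 87, 91, 92}
insert 57 → {57, 58, 71, 74, 82, 83, 87, 91, 92}
dispatch next → 57; now {58, 71, 74, 82, 83, 87, 91, 92}
insert 55 → {55, 58, 71, 74, 82, 83, 87, 91, 92}

[55, 58, 71, 74, 82, 83, 87, 91, 92]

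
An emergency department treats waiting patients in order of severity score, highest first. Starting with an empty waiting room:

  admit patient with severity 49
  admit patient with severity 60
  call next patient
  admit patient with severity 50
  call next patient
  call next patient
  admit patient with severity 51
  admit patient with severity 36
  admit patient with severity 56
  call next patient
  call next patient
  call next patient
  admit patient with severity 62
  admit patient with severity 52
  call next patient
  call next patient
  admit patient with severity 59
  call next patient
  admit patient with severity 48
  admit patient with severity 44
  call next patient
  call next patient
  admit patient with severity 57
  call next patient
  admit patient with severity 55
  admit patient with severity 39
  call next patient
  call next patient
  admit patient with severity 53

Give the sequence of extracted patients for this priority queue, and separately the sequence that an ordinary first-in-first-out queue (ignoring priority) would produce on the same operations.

insert 49 → {49}
insert 60 → {60, 49}
call next patient → 60; now {49}
insert 50 → {50, 49}
call next patient → 50; now {49}
call next patient → 49; now {}
insert 51 → {51}
insert 36 → {51, 36}
insert 56 → {56, 51, 36}
call next patient → 56; now {51, 36}
call next patient → 51; now {36}
call next patient → 36; now {}
insert 62 → {62}
insert 52 → {62, 52}
call next patient → 62; now {52}
call next patient → 52; now {}
insert 59 → {59}
call next patient → 59; now {}
insert 48 → {48}
insert 44 → {48, 44}
call next patient → 48; now {44}
call next patient → 44; now {}
insert 57 → {57}
call next patient → 57; now {}
insert 55 → {55}
insert 39 → {55, 39}
call next patient → 55; now {39}
call next patient → 39; now {}
insert 53 → {53}

priority queue: 60 → 50 → 49 → 56 → 51 → 36 → 62 → 52 → 59 → 48 → 44 → 57 → 55 → 39; FIFO queue: 49 → 60 → 50 → 51 → 36 → 56 → 62 → 52 → 59 → 48 → 44 → 57 → 55 → 39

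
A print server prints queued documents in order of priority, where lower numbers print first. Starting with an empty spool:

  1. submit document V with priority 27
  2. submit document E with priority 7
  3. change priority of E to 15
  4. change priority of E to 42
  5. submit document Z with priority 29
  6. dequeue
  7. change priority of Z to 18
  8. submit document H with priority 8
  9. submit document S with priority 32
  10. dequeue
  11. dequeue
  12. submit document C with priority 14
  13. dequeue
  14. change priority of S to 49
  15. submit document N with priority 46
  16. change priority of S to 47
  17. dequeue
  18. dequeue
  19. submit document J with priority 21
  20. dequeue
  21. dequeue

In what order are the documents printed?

V, H, Z, C, E, N, J, S

add V (priority 27) → {V:27}
add E (priority 7) → {E:7, V:27}
update E to priority 15 → {E:15, V:27}
update E to priority 42 → {V:27, E:42}
add Z (priority 29) → {V:27, Z:29, E:42}
dequeue → V; now {Z:29, E:42}
update Z to priority 18 → {Z:18, E:42}
add H (priority 8) → {H:8, Z:18, E:42}
add S (priority 32) → {H:8, Z:18, S:32, E:42}
dequeue → H; now {Z:18, S:32, E:42}
dequeue → Z; now {S:32, E:42}
add C (priority 14) → {C:14, S:32, E:42}
dequeue → C; now {S:32, E:42}
update S to priority 49 → {E:42, S:49}
add N (priority 46) → {E:42, N:46, S:49}
update S to priority 47 → {E:42, N:46, S:47}
dequeue → E; now {N:46, S:47}
dequeue → N; now {S:47}
add J (priority 21) → {J:21, S:47}
dequeue → J; now {S:47}
dequeue → S; now {}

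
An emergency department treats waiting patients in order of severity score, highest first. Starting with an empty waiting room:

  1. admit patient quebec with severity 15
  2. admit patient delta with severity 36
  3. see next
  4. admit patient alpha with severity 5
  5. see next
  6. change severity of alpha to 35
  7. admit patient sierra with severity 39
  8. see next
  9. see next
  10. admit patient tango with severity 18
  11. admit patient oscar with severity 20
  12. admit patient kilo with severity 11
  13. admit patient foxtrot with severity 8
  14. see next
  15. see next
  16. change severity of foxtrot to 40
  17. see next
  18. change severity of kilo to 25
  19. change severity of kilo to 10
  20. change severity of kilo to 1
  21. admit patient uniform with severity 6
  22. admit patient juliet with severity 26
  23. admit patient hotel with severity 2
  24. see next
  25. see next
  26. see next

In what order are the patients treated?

delta, quebec, sierra, alpha, oscar, tango, foxtrot, juliet, uniform, hotel

add quebec (severity 15) → {quebec:15}
add delta (severity 36) → {delta:36, quebec:15}
see next → delta; now {quebec:15}
add alpha (severity 5) → {quebec:15, alpha:5}
see next → quebec; now {alpha:5}
update alpha to severity 35 → {alpha:35}
add sierra (severity 39) → {sierra:39, alpha:35}
see next → sierra; now {alpha:35}
see next → alpha; now {}
add tango (severity 18) → {tango:18}
add oscar (severity 20) → {oscar:20, tango:18}
add kilo (severity 11) → {oscar:20, tango:18, kilo:11}
add foxtrot (severity 8) → {oscar:20, tango:18, kilo:11, foxtrot:8}
see next → oscar; now {tango:18, kilo:11, foxtrot:8}
see next → tango; now {kilo:11, foxtrot:8}
update foxtrot to severity 40 → {foxtrot:40, kilo:11}
see next → foxtrot; now {kilo:11}
update kilo to severity 25 → {kilo:25}
update kilo to severity 10 → {kilo:10}
update kilo to severity 1 → {kilo:1}
add uniform (severity 6) → {uniform:6, kilo:1}
add juliet (severity 26) → {juliet:26, uniform:6, kilo:1}
add hotel (severity 2) → {juliet:26, uniform:6, hotel:2, kilo:1}
see next → juliet; now {uniform:6, hotel:2, kilo:1}
see next → uniform; now {hotel:2, kilo:1}
see next → hotel; now {kilo:1}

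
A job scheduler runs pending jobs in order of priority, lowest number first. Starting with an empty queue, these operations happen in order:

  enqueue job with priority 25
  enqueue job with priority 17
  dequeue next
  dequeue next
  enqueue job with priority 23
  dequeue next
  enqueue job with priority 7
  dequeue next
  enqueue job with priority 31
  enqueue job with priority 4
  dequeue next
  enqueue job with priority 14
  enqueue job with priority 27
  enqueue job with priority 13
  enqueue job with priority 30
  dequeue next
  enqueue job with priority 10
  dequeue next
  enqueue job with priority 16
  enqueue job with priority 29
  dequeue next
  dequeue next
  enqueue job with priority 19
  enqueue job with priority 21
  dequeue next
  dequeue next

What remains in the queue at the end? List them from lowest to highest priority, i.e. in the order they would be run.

27, 29, 30, 31

insert 25 → {25}
insert 17 → {17, 25}
dequeue next → 17; now {25}
dequeue next → 25; now {}
insert 23 → {23}
dequeue next → 23; now {}
insert 7 → {7}
dequeue next → 7; now {}
insert 31 → {31}
insert 4 → {4, 31}
dequeue next → 4; now {31}
insert 14 → {14, 31}
insert 27 → {14, 27, 31}
insert 13 → {13, 14, 27, 31}
insert 30 → {13, 14, 27, 30, 31}
dequeue next → 13; now {14, 27, 30, 31}
insert 10 → {10, 14, 27, 30, 31}
dequeue next → 10; now {14, 27, 30, 31}
insert 16 → {14, 16, 27, 30, 31}
insert 29 → {14, 16, 27, 29, 30, 31}
dequeue next → 14; now {16, 27, 29, 30, 31}
dequeue next → 16; now {27, 29, 30, 31}
insert 19 → {19, 27, 29, 30, 31}
insert 21 → {19, 21, 27, 29, 30, 31}
dequeue next → 19; now {21, 27, 29, 30, 31}
dequeue next → 21; now {27, 29, 30, 31}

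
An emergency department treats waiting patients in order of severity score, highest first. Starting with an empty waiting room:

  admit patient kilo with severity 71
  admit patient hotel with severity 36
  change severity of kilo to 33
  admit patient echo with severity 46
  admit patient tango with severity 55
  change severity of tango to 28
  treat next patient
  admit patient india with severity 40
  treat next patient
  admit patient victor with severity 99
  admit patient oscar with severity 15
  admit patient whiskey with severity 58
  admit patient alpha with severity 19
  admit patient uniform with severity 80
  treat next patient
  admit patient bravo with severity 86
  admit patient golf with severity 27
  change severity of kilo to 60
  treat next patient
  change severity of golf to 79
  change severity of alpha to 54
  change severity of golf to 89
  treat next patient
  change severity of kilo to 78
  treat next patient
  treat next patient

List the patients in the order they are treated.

add kilo (severity 71) → {kilo:71}
add hotel (severity 36) → {kilo:71, hotel:36}
update kilo to severity 33 → {hotel:36, kilo:33}
add echo (severity 46) → {echo:46, hotel:36, kilo:33}
add tango (severity 55) → {tango:55, echo:46, hotel:36, kilo:33}
update tango to severity 28 → {echo:46, hotel:36, kilo:33, tango:28}
treat next patient → echo; now {hotel:36, kilo:33, tango:28}
add india (severity 40) → {india:40, hotel:36, kilo:33, tango:28}
treat next patient → india; now {hotel:36, kilo:33, tango:28}
add victor (severity 99) → {victor:99, hotel:36, kilo:33, tango:28}
add oscar (severity 15) → {victor:99, hotel:36, kilo:33, tango:28, oscar:15}
add whiskey (severity 58) → {victor:99, whiskey:58, hotel:36, kilo:33, tango:28, oscar:15}
add alpha (severity 19) → {victor:99, whiskey:58, hotel:36, kilo:33, tango:28, alpha:19, oscar:15}
add uniform (severity 80) → {victor:99, uniform:80, whiskey:58, hotel:36, kilo:33, tango:28, alpha:19, oscar:15}
treat next patient → victor; now {uniform:80, whiskey:58, hotel:36, kilo:33, tango:28, alpha:19, oscar:15}
add bravo (severity 86) → {bravo:86, uniform:80, whiskey:58, hotel:36, kilo:33, tango:28, alpha:19, oscar:15}
add golf (severity 27) → {bravo:86, uniform:80, whiskey:58, hotel:36, kilo:33, tango:28, golf:27, alpha:19, oscar:15}
update kilo to severity 60 → {bravo:86, uniform:80, kilo:60, whiskey:58, hotel:36, tango:28, golf:27, alpha:19, oscar:15}
treat next patient → bravo; now {uniform:80, kilo:60, whiskey:58, hotel:36, tango:28, golf:27, alpha:19, oscar:15}
update golf to severity 79 → {uniform:80, golf:79, kilo:60, whiskey:58, hotel:36, tango:28, alpha:19, oscar:15}
update alpha to severity 54 → {uniform:80, golf:79, kilo:60, whiskey:58, alpha:54, hotel:36, tango:28, oscar:15}
update golf to severity 89 → {golf:89, uniform:80, kilo:60, whiskey:58, alpha:54, hotel:36, tango:28, oscar:15}
treat next patient → golf; now {uniform:80, kilo:60, whiskey:58, alpha:54, hotel:36, tango:28, oscar:15}
update kilo to severity 78 → {uniform:80, kilo:78, whiskey:58, alpha:54, hotel:36, tango:28, oscar:15}
treat next patient → uniform; now {kilo:78, whiskey:58, alpha:54, hotel:36, tango:28, oscar:15}
treat next patient → kilo; now {whiskey:58, alpha:54, hotel:36, tango:28, oscar:15}

echo, india, victor, bravo, golf, uniform, kilo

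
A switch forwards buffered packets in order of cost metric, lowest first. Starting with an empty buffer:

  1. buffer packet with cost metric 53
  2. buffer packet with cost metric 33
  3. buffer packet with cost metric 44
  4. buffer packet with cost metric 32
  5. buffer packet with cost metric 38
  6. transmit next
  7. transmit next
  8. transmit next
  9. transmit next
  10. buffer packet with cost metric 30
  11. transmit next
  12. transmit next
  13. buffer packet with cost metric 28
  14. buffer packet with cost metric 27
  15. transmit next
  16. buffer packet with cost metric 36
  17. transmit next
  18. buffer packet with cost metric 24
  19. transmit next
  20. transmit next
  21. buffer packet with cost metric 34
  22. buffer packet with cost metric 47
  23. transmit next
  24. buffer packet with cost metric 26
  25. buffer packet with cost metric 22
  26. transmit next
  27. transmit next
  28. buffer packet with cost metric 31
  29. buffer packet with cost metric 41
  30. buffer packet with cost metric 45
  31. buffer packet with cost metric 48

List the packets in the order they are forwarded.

insert 53 → {53}
insert 33 → {33, 53}
insert 44 → {33, 44, 53}
insert 32 → {32, 33, 44, 53}
insert 38 → {32, 33, 38, 44, 53}
transmit next → 32; now {33, 38, 44, 53}
transmit next → 33; now {38, 44, 53}
transmit next → 38; now {44, 53}
transmit next → 44; now {53}
insert 30 → {30, 53}
transmit next → 30; now {53}
transmit next → 53; now {}
insert 28 → {28}
insert 27 → {27, 28}
transmit next → 27; now {28}
insert 36 → {28, 36}
transmit next → 28; now {36}
insert 24 → {24, 36}
transmit next → 24; now {36}
transmit next → 36; now {}
insert 34 → {34}
insert 47 → {34, 47}
transmit next → 34; now {47}
insert 26 → {26, 47}
insert 22 → {22, 26, 47}
transmit next → 22; now {26, 47}
transmit next → 26; now {47}
insert 31 → {31, 47}
insert 41 → {31, 41, 47}
insert 45 → {31, 41, 45, 47}
insert 48 → {31, 41, 45, 47, 48}

32, 33, 38, 44, 30, 53, 27, 28, 24, 36, 34, 22, 26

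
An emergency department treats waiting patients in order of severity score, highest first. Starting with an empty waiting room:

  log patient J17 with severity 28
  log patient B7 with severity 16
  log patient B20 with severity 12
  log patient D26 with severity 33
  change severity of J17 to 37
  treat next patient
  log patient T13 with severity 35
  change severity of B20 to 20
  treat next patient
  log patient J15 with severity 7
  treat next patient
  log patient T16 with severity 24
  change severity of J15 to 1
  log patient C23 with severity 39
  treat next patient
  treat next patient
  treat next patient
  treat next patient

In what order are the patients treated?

add J17 (severity 28) → {J17:28}
add B7 (severity 16) → {J17:28, B7:16}
add B20 (severity 12) → {J17:28, B7:16, B20:12}
add D26 (severity 33) → {D26:33, J17:28, B7:16, B20:12}
update J17 to severity 37 → {J17:37, D26:33, B7:16, B20:12}
treat next patient → J17; now {D26:33, B7:16, B20:12}
add T13 (severity 35) → {T13:35, D26:33, B7:16, B20:12}
update B20 to severity 20 → {T13:35, D26:33, B20:20, B7:16}
treat next patient → T13; now {D26:33, B20:20, B7:16}
add J15 (severity 7) → {D26:33, B20:20, B7:16, J15:7}
treat next patient → D26; now {B20:20, B7:16, J15:7}
add T16 (severity 24) → {T16:24, B20:20, B7:16, J15:7}
update J15 to severity 1 → {T16:24, B20:20, B7:16, J15:1}
add C23 (severity 39) → {C23:39, T16:24, B20:20, B7:16, J15:1}
treat next patient → C23; now {T16:24, B20:20, B7:16, J15:1}
treat next patient → T16; now {B20:20, B7:16, J15:1}
treat next patient → B20; now {B7:16, J15:1}
treat next patient → B7; now {J15:1}

J17 → T13 → D26 → C23 → T16 → B20 → B7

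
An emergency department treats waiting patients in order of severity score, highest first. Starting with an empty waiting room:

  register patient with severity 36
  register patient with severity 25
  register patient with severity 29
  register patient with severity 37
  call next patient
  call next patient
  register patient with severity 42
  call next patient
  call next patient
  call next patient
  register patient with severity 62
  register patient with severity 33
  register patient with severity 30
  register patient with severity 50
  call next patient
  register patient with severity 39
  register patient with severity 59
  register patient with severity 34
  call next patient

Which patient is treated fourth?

29

insert 36 → {36}
insert 25 → {36, 25}
insert 29 → {36, 29, 25}
insert 37 → {37, 36, 29, 25}
call next patient → 37; now {36, 29, 25}
call next patient → 36; now {29, 25}
insert 42 → {42, 29, 25}
call next patient → 42; now {29, 25}
call next patient → 29; now {25}
call next patient → 25; now {}
insert 62 → {62}
insert 33 → {62, 33}
insert 30 → {62, 33, 30}
insert 50 → {62, 50, 33, 30}
call next patient → 62; now {50, 33, 30}
insert 39 → {50, 39, 33, 30}
insert 59 → {59, 50, 39, 33, 30}
insert 34 → {59, 50, 39, 34, 33, 30}
call next patient → 59; now {50, 39, 34, 33, 30}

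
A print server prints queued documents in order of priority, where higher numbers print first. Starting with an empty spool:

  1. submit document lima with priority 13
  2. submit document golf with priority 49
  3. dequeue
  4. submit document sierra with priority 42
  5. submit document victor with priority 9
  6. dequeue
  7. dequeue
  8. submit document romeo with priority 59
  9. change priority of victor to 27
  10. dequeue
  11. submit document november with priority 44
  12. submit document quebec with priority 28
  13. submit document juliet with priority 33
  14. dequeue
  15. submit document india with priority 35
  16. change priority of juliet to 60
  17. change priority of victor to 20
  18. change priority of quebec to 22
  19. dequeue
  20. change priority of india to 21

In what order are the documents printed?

add lima (priority 13) → {lima:13}
add golf (priority 49) → {golf:49, lima:13}
dequeue → golf; now {lima:13}
add sierra (priority 42) → {sierra:42, lima:13}
add victor (priority 9) → {sierra:42, lima:13, victor:9}
dequeue → sierra; now {lima:13, victor:9}
dequeue → lima; now {victor:9}
add romeo (priority 59) → {romeo:59, victor:9}
update victor to priority 27 → {romeo:59, victor:27}
dequeue → romeo; now {victor:27}
add november (priority 44) → {november:44, victor:27}
add quebec (priority 28) → {november:44, quebec:28, victor:27}
add juliet (priority 33) → {november:44, juliet:33, quebec:28, victor:27}
dequeue → november; now {juliet:33, quebec:28, victor:27}
add india (priority 35) → {india:35, juliet:33, quebec:28, victor:27}
update juliet to priority 60 → {juliet:60, india:35, quebec:28, victor:27}
update victor to priority 20 → {juliet:60, india:35, quebec:28, victor:20}
update quebec to priority 22 → {juliet:60, india:35, quebec:22, victor:20}
dequeue → juliet; now {india:35, quebec:22, victor:20}
update india to priority 21 → {quebec:22, india:21, victor:20}

golf → sierra → lima → romeo → november → juliet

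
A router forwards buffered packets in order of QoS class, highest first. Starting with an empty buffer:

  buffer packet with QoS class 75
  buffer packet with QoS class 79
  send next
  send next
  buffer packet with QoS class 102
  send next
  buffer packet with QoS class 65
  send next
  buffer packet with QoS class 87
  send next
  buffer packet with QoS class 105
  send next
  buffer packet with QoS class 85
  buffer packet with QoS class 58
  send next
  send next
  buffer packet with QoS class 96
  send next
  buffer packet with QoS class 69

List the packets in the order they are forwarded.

[79, 75, 102, 65, 87, 105, 85, 58, 96]

insert 75 → {75}
insert 79 → {79, 75}
send next → 79; now {75}
send next → 75; now {}
insert 102 → {102}
send next → 102; now {}
insert 65 → {65}
send next → 65; now {}
insert 87 → {87}
send next → 87; now {}
insert 105 → {105}
send next → 105; now {}
insert 85 → {85}
insert 58 → {85, 58}
send next → 85; now {58}
send next → 58; now {}
insert 96 → {96}
send next → 96; now {}
insert 69 → {69}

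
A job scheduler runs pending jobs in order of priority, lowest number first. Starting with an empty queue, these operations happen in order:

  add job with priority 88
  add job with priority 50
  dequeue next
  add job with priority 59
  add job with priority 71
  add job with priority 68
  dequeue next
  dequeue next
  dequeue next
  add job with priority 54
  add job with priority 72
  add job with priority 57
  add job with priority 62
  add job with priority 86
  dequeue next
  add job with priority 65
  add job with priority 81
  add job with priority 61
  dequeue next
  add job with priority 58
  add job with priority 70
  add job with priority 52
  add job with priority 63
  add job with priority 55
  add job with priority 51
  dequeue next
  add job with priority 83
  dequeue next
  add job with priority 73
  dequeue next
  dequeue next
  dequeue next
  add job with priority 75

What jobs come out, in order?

insert 88 → {88}
insert 50 → {50, 88}
dequeue next → 50; now {88}
insert 59 → {59, 88}
insert 71 → {59, 71, 88}
insert 68 → {59, 68, 71, 88}
dequeue next → 59; now {68, 71, 88}
dequeue next → 68; now {71, 88}
dequeue next → 71; now {88}
insert 54 → {54, 88}
insert 72 → {54, 72, 88}
insert 57 → {54, 57, 72, 88}
insert 62 → {54, 57, 62, 72, 88}
insert 86 → {54, 57, 62, 72, 86, 88}
dequeue next → 54; now {57, 62, 72, 86, 88}
insert 65 → {57, 62, 65, 72, 86, 88}
insert 81 → {57, 62, 65, 72, 81, 86, 88}
insert 61 → {57, 61, 62, 65, 72, 81, 86, 88}
dequeue next → 57; now {61, 62, 65, 72, 81, 86, 88}
insert 58 → {58, 61, 62, 65, 72, 81, 86, 88}
insert 70 → {58, 61, 62, 65, 70, 72, 81, 86, 88}
insert 52 → {52, 58, 61, 62, 65, 70, 72, 81, 86, 88}
insert 63 → {52, 58, 61, 62, 63, 65, 70, 72, 81, 86, 88}
insert 55 → {52, 55, 58, 61, 62, 63, 65, 70, 72, 81, 86, 88}
insert 51 → {51, 52, 55, 58, 61, 62, 63, 65, 70, 72, 81, 86, 88}
dequeue next → 51; now {52, 55, 58, 61, 62, 63, 65, 70, 72, 81, 86, 88}
insert 83 → {52, 55, 58, 61, 62, 63, 65, 70, 72, 81, 83, 86, 88}
dequeue next → 52; now {55, 58, 61, 62, 63, 65, 70, 72, 81, 83, 86, 88}
insert 73 → {55, 58, 61, 62, 63, 65, 70, 72, 73, 81, 83, 86, 88}
dequeue next → 55; now {58, 61, 62, 63, 65, 70, 72, 73, 81, 83, 86, 88}
dequeue next → 58; now {61, 62, 63, 65, 70, 72, 73, 81, 83, 86, 88}
dequeue next → 61; now {62, 63, 65, 70, 72, 73, 81, 83, 86, 88}
insert 75 → {62, 63, 65, 70, 72, 73, 75, 81, 83, 86, 88}

[50, 59, 68, 71, 54, 57, 51, 52, 55, 58, 61]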